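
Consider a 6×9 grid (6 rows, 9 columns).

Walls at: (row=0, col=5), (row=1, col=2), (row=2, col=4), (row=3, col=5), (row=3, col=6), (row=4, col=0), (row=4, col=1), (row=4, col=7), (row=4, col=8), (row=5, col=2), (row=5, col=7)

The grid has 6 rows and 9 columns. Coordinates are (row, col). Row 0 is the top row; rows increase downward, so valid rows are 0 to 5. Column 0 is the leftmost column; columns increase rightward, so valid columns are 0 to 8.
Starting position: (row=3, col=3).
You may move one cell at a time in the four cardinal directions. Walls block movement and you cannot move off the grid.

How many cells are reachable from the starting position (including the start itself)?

Answer: Reachable cells: 40

Derivation:
BFS flood-fill from (row=3, col=3):
  Distance 0: (row=3, col=3)
  Distance 1: (row=2, col=3), (row=3, col=2), (row=3, col=4), (row=4, col=3)
  Distance 2: (row=1, col=3), (row=2, col=2), (row=3, col=1), (row=4, col=2), (row=4, col=4), (row=5, col=3)
  Distance 3: (row=0, col=3), (row=1, col=4), (row=2, col=1), (row=3, col=0), (row=4, col=5), (row=5, col=4)
  Distance 4: (row=0, col=2), (row=0, col=4), (row=1, col=1), (row=1, col=5), (row=2, col=0), (row=4, col=6), (row=5, col=5)
  Distance 5: (row=0, col=1), (row=1, col=0), (row=1, col=6), (row=2, col=5), (row=5, col=6)
  Distance 6: (row=0, col=0), (row=0, col=6), (row=1, col=7), (row=2, col=6)
  Distance 7: (row=0, col=7), (row=1, col=8), (row=2, col=7)
  Distance 8: (row=0, col=8), (row=2, col=8), (row=3, col=7)
  Distance 9: (row=3, col=8)
Total reachable: 40 (grid has 43 open cells total)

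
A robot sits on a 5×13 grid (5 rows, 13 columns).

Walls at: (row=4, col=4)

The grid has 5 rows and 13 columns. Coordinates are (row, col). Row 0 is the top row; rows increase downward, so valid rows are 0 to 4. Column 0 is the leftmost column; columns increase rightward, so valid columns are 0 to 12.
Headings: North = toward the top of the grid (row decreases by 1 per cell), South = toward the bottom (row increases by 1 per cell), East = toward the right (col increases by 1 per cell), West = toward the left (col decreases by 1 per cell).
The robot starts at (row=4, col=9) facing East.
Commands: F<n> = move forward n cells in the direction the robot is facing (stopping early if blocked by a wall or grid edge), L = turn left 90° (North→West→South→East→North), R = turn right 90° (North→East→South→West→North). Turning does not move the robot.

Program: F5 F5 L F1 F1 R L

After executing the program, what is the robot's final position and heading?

Start: (row=4, col=9), facing East
  F5: move forward 3/5 (blocked), now at (row=4, col=12)
  F5: move forward 0/5 (blocked), now at (row=4, col=12)
  L: turn left, now facing North
  F1: move forward 1, now at (row=3, col=12)
  F1: move forward 1, now at (row=2, col=12)
  R: turn right, now facing East
  L: turn left, now facing North
Final: (row=2, col=12), facing North

Answer: Final position: (row=2, col=12), facing North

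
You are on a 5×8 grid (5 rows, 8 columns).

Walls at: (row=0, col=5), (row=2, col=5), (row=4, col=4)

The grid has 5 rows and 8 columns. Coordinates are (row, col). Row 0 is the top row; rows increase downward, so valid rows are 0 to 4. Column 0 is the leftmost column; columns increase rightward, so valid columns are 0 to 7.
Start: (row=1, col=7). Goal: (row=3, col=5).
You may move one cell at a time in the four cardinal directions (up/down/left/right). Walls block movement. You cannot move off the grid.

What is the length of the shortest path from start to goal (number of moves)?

Answer: Shortest path length: 4

Derivation:
BFS from (row=1, col=7) until reaching (row=3, col=5):
  Distance 0: (row=1, col=7)
  Distance 1: (row=0, col=7), (row=1, col=6), (row=2, col=7)
  Distance 2: (row=0, col=6), (row=1, col=5), (row=2, col=6), (row=3, col=7)
  Distance 3: (row=1, col=4), (row=3, col=6), (row=4, col=7)
  Distance 4: (row=0, col=4), (row=1, col=3), (row=2, col=4), (row=3, col=5), (row=4, col=6)  <- goal reached here
One shortest path (4 moves): (row=1, col=7) -> (row=1, col=6) -> (row=2, col=6) -> (row=3, col=6) -> (row=3, col=5)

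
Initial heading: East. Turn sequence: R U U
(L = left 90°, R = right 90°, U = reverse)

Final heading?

Start: East
  R (right (90° clockwise)) -> South
  U (U-turn (180°)) -> North
  U (U-turn (180°)) -> South
Final: South

Answer: Final heading: South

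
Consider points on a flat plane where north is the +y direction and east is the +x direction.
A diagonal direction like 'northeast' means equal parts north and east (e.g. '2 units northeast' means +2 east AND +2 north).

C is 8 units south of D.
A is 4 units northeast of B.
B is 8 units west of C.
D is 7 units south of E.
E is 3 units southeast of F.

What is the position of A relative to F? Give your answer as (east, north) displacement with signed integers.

Place F at the origin (east=0, north=0).
  E is 3 units southeast of F: delta (east=+3, north=-3); E at (east=3, north=-3).
  D is 7 units south of E: delta (east=+0, north=-7); D at (east=3, north=-10).
  C is 8 units south of D: delta (east=+0, north=-8); C at (east=3, north=-18).
  B is 8 units west of C: delta (east=-8, north=+0); B at (east=-5, north=-18).
  A is 4 units northeast of B: delta (east=+4, north=+4); A at (east=-1, north=-14).
Therefore A relative to F: (east=-1, north=-14).

Answer: A is at (east=-1, north=-14) relative to F.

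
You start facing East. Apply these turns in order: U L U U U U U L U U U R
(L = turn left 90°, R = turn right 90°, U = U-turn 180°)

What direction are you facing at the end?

Answer: Final heading: South

Derivation:
Start: East
  U (U-turn (180°)) -> West
  L (left (90° counter-clockwise)) -> South
  U (U-turn (180°)) -> North
  U (U-turn (180°)) -> South
  U (U-turn (180°)) -> North
  U (U-turn (180°)) -> South
  U (U-turn (180°)) -> North
  L (left (90° counter-clockwise)) -> West
  U (U-turn (180°)) -> East
  U (U-turn (180°)) -> West
  U (U-turn (180°)) -> East
  R (right (90° clockwise)) -> South
Final: South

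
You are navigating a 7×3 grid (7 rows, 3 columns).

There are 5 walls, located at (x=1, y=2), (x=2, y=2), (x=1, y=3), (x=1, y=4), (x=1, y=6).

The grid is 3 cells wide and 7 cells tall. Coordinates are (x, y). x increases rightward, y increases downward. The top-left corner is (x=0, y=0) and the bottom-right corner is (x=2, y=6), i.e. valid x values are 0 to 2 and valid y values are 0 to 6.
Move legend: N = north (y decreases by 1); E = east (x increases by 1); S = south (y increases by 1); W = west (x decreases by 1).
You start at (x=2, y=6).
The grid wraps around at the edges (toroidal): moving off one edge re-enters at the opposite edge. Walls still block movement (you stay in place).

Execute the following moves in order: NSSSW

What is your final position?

Start: (x=2, y=6)
  N (north): (x=2, y=6) -> (x=2, y=5)
  S (south): (x=2, y=5) -> (x=2, y=6)
  S (south): (x=2, y=6) -> (x=2, y=0)
  S (south): (x=2, y=0) -> (x=2, y=1)
  W (west): (x=2, y=1) -> (x=1, y=1)
Final: (x=1, y=1)

Answer: Final position: (x=1, y=1)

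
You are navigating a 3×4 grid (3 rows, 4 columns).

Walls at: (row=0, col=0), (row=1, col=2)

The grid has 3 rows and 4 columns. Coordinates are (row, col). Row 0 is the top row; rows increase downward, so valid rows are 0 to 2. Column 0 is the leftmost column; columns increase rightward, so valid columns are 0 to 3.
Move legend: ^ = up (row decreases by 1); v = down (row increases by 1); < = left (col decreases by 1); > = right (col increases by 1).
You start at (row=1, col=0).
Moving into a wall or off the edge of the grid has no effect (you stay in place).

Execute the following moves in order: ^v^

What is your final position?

Answer: Final position: (row=1, col=0)

Derivation:
Start: (row=1, col=0)
  ^ (up): blocked, stay at (row=1, col=0)
  v (down): (row=1, col=0) -> (row=2, col=0)
  ^ (up): (row=2, col=0) -> (row=1, col=0)
Final: (row=1, col=0)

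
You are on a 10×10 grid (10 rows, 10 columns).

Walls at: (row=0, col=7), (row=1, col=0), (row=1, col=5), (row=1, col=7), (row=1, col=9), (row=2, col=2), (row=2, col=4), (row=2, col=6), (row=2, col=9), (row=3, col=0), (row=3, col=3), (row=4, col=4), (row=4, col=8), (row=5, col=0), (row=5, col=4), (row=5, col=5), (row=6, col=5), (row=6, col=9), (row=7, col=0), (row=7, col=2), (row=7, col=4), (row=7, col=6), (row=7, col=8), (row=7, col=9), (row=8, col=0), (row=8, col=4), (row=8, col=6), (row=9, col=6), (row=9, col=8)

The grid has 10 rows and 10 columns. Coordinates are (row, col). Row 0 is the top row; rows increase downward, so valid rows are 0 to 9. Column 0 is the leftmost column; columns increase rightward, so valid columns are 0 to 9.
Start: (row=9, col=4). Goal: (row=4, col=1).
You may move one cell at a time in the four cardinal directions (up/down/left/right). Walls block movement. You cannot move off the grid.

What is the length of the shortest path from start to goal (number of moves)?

BFS from (row=9, col=4) until reaching (row=4, col=1):
  Distance 0: (row=9, col=4)
  Distance 1: (row=9, col=3), (row=9, col=5)
  Distance 2: (row=8, col=3), (row=8, col=5), (row=9, col=2)
  Distance 3: (row=7, col=3), (row=7, col=5), (row=8, col=2), (row=9, col=1)
  Distance 4: (row=6, col=3), (row=8, col=1), (row=9, col=0)
  Distance 5: (row=5, col=3), (row=6, col=2), (row=6, col=4), (row=7, col=1)
  Distance 6: (row=4, col=3), (row=5, col=2), (row=6, col=1)
  Distance 7: (row=4, col=2), (row=5, col=1), (row=6, col=0)
  Distance 8: (row=3, col=2), (row=4, col=1)  <- goal reached here
One shortest path (8 moves): (row=9, col=4) -> (row=9, col=3) -> (row=9, col=2) -> (row=9, col=1) -> (row=8, col=1) -> (row=7, col=1) -> (row=6, col=1) -> (row=5, col=1) -> (row=4, col=1)

Answer: Shortest path length: 8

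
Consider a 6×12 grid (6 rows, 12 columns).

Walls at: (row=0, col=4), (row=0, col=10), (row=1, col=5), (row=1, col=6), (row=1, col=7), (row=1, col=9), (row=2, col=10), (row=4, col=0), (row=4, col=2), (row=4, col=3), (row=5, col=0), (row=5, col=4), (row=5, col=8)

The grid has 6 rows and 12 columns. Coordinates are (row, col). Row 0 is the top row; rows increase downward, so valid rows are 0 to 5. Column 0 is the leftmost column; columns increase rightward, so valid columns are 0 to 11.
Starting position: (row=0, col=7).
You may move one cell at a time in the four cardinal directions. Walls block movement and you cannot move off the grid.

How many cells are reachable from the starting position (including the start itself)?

Answer: Reachable cells: 59

Derivation:
BFS flood-fill from (row=0, col=7):
  Distance 0: (row=0, col=7)
  Distance 1: (row=0, col=6), (row=0, col=8)
  Distance 2: (row=0, col=5), (row=0, col=9), (row=1, col=8)
  Distance 3: (row=2, col=8)
  Distance 4: (row=2, col=7), (row=2, col=9), (row=3, col=8)
  Distance 5: (row=2, col=6), (row=3, col=7), (row=3, col=9), (row=4, col=8)
  Distance 6: (row=2, col=5), (row=3, col=6), (row=3, col=10), (row=4, col=7), (row=4, col=9)
  Distance 7: (row=2, col=4), (row=3, col=5), (row=3, col=11), (row=4, col=6), (row=4, col=10), (row=5, col=7), (row=5, col=9)
  Distance 8: (row=1, col=4), (row=2, col=3), (row=2, col=11), (row=3, col=4), (row=4, col=5), (row=4, col=11), (row=5, col=6), (row=5, col=10)
  Distance 9: (row=1, col=3), (row=1, col=11), (row=2, col=2), (row=3, col=3), (row=4, col=4), (row=5, col=5), (row=5, col=11)
  Distance 10: (row=0, col=3), (row=0, col=11), (row=1, col=2), (row=1, col=10), (row=2, col=1), (row=3, col=2)
  Distance 11: (row=0, col=2), (row=1, col=1), (row=2, col=0), (row=3, col=1)
  Distance 12: (row=0, col=1), (row=1, col=0), (row=3, col=0), (row=4, col=1)
  Distance 13: (row=0, col=0), (row=5, col=1)
  Distance 14: (row=5, col=2)
  Distance 15: (row=5, col=3)
Total reachable: 59 (grid has 59 open cells total)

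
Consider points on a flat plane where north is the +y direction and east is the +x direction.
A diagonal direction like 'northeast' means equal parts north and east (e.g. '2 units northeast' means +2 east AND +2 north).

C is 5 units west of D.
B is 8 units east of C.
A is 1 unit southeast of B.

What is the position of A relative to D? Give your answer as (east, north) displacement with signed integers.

Place D at the origin (east=0, north=0).
  C is 5 units west of D: delta (east=-5, north=+0); C at (east=-5, north=0).
  B is 8 units east of C: delta (east=+8, north=+0); B at (east=3, north=0).
  A is 1 unit southeast of B: delta (east=+1, north=-1); A at (east=4, north=-1).
Therefore A relative to D: (east=4, north=-1).

Answer: A is at (east=4, north=-1) relative to D.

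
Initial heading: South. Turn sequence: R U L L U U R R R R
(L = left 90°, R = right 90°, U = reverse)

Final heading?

Start: South
  R (right (90° clockwise)) -> West
  U (U-turn (180°)) -> East
  L (left (90° counter-clockwise)) -> North
  L (left (90° counter-clockwise)) -> West
  U (U-turn (180°)) -> East
  U (U-turn (180°)) -> West
  R (right (90° clockwise)) -> North
  R (right (90° clockwise)) -> East
  R (right (90° clockwise)) -> South
  R (right (90° clockwise)) -> West
Final: West

Answer: Final heading: West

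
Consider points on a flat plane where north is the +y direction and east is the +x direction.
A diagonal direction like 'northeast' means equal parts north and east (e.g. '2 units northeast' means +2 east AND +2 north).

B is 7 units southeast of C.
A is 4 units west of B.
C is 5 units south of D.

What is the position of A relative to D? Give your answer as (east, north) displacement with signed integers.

Place D at the origin (east=0, north=0).
  C is 5 units south of D: delta (east=+0, north=-5); C at (east=0, north=-5).
  B is 7 units southeast of C: delta (east=+7, north=-7); B at (east=7, north=-12).
  A is 4 units west of B: delta (east=-4, north=+0); A at (east=3, north=-12).
Therefore A relative to D: (east=3, north=-12).

Answer: A is at (east=3, north=-12) relative to D.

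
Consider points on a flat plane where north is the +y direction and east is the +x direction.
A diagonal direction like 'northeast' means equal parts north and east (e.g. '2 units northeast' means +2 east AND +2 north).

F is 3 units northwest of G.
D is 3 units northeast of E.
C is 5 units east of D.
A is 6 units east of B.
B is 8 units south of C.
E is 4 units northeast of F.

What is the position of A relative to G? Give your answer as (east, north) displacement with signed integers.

Answer: A is at (east=15, north=2) relative to G.

Derivation:
Place G at the origin (east=0, north=0).
  F is 3 units northwest of G: delta (east=-3, north=+3); F at (east=-3, north=3).
  E is 4 units northeast of F: delta (east=+4, north=+4); E at (east=1, north=7).
  D is 3 units northeast of E: delta (east=+3, north=+3); D at (east=4, north=10).
  C is 5 units east of D: delta (east=+5, north=+0); C at (east=9, north=10).
  B is 8 units south of C: delta (east=+0, north=-8); B at (east=9, north=2).
  A is 6 units east of B: delta (east=+6, north=+0); A at (east=15, north=2).
Therefore A relative to G: (east=15, north=2).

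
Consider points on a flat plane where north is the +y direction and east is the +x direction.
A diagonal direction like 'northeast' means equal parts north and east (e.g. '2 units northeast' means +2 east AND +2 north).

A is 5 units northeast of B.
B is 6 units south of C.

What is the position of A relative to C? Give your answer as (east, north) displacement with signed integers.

Place C at the origin (east=0, north=0).
  B is 6 units south of C: delta (east=+0, north=-6); B at (east=0, north=-6).
  A is 5 units northeast of B: delta (east=+5, north=+5); A at (east=5, north=-1).
Therefore A relative to C: (east=5, north=-1).

Answer: A is at (east=5, north=-1) relative to C.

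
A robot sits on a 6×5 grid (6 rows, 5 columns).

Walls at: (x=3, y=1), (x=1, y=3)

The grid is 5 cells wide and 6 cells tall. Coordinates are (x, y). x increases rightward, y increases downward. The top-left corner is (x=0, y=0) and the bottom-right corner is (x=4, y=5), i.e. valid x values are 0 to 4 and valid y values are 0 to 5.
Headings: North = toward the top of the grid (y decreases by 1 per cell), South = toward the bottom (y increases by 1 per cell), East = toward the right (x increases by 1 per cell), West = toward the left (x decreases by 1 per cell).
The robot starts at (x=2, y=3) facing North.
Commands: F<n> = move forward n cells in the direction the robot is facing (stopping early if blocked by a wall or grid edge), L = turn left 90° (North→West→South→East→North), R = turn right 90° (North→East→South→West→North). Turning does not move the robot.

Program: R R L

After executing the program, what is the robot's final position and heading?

Answer: Final position: (x=2, y=3), facing East

Derivation:
Start: (x=2, y=3), facing North
  R: turn right, now facing East
  R: turn right, now facing South
  L: turn left, now facing East
Final: (x=2, y=3), facing East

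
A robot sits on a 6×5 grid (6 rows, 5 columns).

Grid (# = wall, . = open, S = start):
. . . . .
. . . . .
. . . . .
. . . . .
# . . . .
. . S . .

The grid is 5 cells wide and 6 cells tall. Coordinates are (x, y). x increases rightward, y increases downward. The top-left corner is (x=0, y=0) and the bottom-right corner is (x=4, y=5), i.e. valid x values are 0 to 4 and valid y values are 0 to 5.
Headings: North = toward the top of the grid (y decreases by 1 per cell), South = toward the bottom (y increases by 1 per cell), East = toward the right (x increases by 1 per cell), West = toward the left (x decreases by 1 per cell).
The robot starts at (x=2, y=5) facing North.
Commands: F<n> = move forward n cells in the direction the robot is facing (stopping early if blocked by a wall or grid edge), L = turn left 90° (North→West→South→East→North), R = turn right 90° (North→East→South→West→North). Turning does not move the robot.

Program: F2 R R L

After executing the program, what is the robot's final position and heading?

Start: (x=2, y=5), facing North
  F2: move forward 2, now at (x=2, y=3)
  R: turn right, now facing East
  R: turn right, now facing South
  L: turn left, now facing East
Final: (x=2, y=3), facing East

Answer: Final position: (x=2, y=3), facing East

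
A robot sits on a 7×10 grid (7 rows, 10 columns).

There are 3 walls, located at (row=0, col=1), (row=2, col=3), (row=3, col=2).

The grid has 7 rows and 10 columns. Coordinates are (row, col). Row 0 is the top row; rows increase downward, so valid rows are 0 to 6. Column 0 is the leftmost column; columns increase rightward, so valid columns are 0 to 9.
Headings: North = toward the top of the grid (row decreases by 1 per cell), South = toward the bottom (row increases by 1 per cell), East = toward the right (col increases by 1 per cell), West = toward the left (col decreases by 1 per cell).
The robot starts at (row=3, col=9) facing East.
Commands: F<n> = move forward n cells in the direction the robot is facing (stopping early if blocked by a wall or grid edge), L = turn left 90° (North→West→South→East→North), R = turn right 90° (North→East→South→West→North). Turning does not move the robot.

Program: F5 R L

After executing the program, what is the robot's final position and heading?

Start: (row=3, col=9), facing East
  F5: move forward 0/5 (blocked), now at (row=3, col=9)
  R: turn right, now facing South
  L: turn left, now facing East
Final: (row=3, col=9), facing East

Answer: Final position: (row=3, col=9), facing East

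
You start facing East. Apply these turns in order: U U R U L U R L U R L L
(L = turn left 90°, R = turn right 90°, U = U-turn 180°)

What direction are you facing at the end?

Answer: Final heading: South

Derivation:
Start: East
  U (U-turn (180°)) -> West
  U (U-turn (180°)) -> East
  R (right (90° clockwise)) -> South
  U (U-turn (180°)) -> North
  L (left (90° counter-clockwise)) -> West
  U (U-turn (180°)) -> East
  R (right (90° clockwise)) -> South
  L (left (90° counter-clockwise)) -> East
  U (U-turn (180°)) -> West
  R (right (90° clockwise)) -> North
  L (left (90° counter-clockwise)) -> West
  L (left (90° counter-clockwise)) -> South
Final: South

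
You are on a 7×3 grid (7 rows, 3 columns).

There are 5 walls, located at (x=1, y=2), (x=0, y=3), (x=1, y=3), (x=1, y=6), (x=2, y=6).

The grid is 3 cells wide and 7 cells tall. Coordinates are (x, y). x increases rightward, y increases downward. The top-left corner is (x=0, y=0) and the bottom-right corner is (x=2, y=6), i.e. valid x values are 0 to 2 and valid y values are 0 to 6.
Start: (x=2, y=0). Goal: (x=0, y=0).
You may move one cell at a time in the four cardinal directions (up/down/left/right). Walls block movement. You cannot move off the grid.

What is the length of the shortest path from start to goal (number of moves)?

BFS from (x=2, y=0) until reaching (x=0, y=0):
  Distance 0: (x=2, y=0)
  Distance 1: (x=1, y=0), (x=2, y=1)
  Distance 2: (x=0, y=0), (x=1, y=1), (x=2, y=2)  <- goal reached here
One shortest path (2 moves): (x=2, y=0) -> (x=1, y=0) -> (x=0, y=0)

Answer: Shortest path length: 2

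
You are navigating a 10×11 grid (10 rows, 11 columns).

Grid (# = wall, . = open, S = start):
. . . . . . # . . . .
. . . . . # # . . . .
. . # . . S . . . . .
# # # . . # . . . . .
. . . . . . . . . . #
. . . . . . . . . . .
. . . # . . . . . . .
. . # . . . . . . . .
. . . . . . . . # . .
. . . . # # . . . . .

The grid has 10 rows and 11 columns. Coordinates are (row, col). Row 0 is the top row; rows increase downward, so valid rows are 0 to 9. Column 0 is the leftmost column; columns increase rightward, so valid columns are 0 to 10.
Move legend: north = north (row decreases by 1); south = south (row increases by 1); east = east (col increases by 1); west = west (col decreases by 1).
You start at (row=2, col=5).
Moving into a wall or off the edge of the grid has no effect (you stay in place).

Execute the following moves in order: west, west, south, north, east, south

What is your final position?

Start: (row=2, col=5)
  west (west): (row=2, col=5) -> (row=2, col=4)
  west (west): (row=2, col=4) -> (row=2, col=3)
  south (south): (row=2, col=3) -> (row=3, col=3)
  north (north): (row=3, col=3) -> (row=2, col=3)
  east (east): (row=2, col=3) -> (row=2, col=4)
  south (south): (row=2, col=4) -> (row=3, col=4)
Final: (row=3, col=4)

Answer: Final position: (row=3, col=4)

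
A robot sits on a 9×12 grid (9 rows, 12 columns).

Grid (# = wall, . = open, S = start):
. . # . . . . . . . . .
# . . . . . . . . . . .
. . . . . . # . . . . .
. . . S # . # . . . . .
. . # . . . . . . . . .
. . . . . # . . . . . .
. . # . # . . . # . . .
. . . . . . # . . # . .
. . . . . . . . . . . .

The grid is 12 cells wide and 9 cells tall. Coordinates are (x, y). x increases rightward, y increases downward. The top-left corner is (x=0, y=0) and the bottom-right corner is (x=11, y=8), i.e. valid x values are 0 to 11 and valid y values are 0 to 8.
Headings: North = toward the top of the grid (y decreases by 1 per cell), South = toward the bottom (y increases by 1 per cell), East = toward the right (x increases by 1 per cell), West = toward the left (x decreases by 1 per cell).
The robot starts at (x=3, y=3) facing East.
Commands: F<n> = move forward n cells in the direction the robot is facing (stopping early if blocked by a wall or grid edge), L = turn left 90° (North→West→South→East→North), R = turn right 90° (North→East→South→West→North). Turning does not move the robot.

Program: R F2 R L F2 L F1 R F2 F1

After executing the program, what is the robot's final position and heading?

Start: (x=3, y=3), facing East
  R: turn right, now facing South
  F2: move forward 2, now at (x=3, y=5)
  R: turn right, now facing West
  L: turn left, now facing South
  F2: move forward 2, now at (x=3, y=7)
  L: turn left, now facing East
  F1: move forward 1, now at (x=4, y=7)
  R: turn right, now facing South
  F2: move forward 1/2 (blocked), now at (x=4, y=8)
  F1: move forward 0/1 (blocked), now at (x=4, y=8)
Final: (x=4, y=8), facing South

Answer: Final position: (x=4, y=8), facing South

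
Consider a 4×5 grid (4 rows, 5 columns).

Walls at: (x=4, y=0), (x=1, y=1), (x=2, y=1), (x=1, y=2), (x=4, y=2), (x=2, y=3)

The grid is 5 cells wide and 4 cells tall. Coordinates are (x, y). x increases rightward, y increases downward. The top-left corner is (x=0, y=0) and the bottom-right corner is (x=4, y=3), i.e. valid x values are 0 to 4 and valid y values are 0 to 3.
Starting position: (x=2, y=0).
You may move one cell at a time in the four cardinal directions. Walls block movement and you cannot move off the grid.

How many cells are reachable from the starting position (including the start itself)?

Answer: Reachable cells: 14

Derivation:
BFS flood-fill from (x=2, y=0):
  Distance 0: (x=2, y=0)
  Distance 1: (x=1, y=0), (x=3, y=0)
  Distance 2: (x=0, y=0), (x=3, y=1)
  Distance 3: (x=0, y=1), (x=4, y=1), (x=3, y=2)
  Distance 4: (x=0, y=2), (x=2, y=2), (x=3, y=3)
  Distance 5: (x=0, y=3), (x=4, y=3)
  Distance 6: (x=1, y=3)
Total reachable: 14 (grid has 14 open cells total)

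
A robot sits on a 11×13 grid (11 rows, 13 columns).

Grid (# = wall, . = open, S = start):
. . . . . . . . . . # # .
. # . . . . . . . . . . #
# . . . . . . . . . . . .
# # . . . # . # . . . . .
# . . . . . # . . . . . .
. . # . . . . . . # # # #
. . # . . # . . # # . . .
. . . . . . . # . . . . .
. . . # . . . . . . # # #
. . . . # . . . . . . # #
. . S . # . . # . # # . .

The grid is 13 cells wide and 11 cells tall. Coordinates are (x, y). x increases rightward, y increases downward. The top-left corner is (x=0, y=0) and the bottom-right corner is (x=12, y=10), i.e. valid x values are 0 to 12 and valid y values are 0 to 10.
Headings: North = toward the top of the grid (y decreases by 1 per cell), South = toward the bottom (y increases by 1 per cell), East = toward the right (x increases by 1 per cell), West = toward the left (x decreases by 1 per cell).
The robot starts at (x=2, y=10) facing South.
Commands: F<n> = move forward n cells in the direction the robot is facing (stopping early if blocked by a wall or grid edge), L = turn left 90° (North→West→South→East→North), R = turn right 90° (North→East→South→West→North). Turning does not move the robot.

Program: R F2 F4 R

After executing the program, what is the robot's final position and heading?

Answer: Final position: (x=0, y=10), facing North

Derivation:
Start: (x=2, y=10), facing South
  R: turn right, now facing West
  F2: move forward 2, now at (x=0, y=10)
  F4: move forward 0/4 (blocked), now at (x=0, y=10)
  R: turn right, now facing North
Final: (x=0, y=10), facing North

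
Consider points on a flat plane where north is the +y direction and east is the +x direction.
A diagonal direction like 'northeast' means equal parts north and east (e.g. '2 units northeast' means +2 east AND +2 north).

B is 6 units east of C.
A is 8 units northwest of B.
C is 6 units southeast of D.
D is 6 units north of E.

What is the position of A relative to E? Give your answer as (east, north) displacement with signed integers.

Answer: A is at (east=4, north=8) relative to E.

Derivation:
Place E at the origin (east=0, north=0).
  D is 6 units north of E: delta (east=+0, north=+6); D at (east=0, north=6).
  C is 6 units southeast of D: delta (east=+6, north=-6); C at (east=6, north=0).
  B is 6 units east of C: delta (east=+6, north=+0); B at (east=12, north=0).
  A is 8 units northwest of B: delta (east=-8, north=+8); A at (east=4, north=8).
Therefore A relative to E: (east=4, north=8).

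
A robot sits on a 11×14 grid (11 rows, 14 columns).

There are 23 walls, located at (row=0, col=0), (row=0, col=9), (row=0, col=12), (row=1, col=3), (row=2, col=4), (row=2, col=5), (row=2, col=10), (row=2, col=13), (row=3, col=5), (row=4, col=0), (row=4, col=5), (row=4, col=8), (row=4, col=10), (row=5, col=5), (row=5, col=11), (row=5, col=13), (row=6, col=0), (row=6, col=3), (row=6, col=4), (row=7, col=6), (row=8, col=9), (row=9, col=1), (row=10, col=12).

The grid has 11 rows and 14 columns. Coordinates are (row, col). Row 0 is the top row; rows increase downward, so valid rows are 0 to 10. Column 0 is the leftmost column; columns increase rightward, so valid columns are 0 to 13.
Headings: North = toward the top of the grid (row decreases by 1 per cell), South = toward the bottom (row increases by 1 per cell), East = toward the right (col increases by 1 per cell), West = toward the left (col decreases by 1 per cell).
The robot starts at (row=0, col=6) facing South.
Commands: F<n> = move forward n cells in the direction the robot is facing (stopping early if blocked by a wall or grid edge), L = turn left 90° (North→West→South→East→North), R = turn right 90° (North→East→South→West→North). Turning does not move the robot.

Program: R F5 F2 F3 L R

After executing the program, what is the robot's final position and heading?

Start: (row=0, col=6), facing South
  R: turn right, now facing West
  F5: move forward 5, now at (row=0, col=1)
  F2: move forward 0/2 (blocked), now at (row=0, col=1)
  F3: move forward 0/3 (blocked), now at (row=0, col=1)
  L: turn left, now facing South
  R: turn right, now facing West
Final: (row=0, col=1), facing West

Answer: Final position: (row=0, col=1), facing West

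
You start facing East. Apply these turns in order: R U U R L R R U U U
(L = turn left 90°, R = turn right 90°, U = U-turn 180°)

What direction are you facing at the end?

Start: East
  R (right (90° clockwise)) -> South
  U (U-turn (180°)) -> North
  U (U-turn (180°)) -> South
  R (right (90° clockwise)) -> West
  L (left (90° counter-clockwise)) -> South
  R (right (90° clockwise)) -> West
  R (right (90° clockwise)) -> North
  U (U-turn (180°)) -> South
  U (U-turn (180°)) -> North
  U (U-turn (180°)) -> South
Final: South

Answer: Final heading: South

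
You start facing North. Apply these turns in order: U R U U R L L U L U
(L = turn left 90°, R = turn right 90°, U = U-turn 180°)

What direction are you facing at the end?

Start: North
  U (U-turn (180°)) -> South
  R (right (90° clockwise)) -> West
  U (U-turn (180°)) -> East
  U (U-turn (180°)) -> West
  R (right (90° clockwise)) -> North
  L (left (90° counter-clockwise)) -> West
  L (left (90° counter-clockwise)) -> South
  U (U-turn (180°)) -> North
  L (left (90° counter-clockwise)) -> West
  U (U-turn (180°)) -> East
Final: East

Answer: Final heading: East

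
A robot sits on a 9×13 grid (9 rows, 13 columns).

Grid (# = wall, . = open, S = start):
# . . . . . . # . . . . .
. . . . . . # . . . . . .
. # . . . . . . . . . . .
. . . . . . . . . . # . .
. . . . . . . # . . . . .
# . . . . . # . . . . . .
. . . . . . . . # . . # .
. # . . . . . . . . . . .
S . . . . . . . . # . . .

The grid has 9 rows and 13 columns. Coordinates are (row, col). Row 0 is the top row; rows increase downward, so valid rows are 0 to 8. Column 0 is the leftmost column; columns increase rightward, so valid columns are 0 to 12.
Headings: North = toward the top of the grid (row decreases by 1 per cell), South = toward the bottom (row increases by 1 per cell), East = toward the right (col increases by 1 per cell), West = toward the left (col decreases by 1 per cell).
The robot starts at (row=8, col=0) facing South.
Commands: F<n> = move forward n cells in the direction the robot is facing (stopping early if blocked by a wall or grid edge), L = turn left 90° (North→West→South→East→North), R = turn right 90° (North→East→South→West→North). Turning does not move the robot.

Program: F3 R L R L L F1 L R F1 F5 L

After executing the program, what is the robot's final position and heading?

Answer: Final position: (row=8, col=7), facing North

Derivation:
Start: (row=8, col=0), facing South
  F3: move forward 0/3 (blocked), now at (row=8, col=0)
  R: turn right, now facing West
  L: turn left, now facing South
  R: turn right, now facing West
  L: turn left, now facing South
  L: turn left, now facing East
  F1: move forward 1, now at (row=8, col=1)
  L: turn left, now facing North
  R: turn right, now facing East
  F1: move forward 1, now at (row=8, col=2)
  F5: move forward 5, now at (row=8, col=7)
  L: turn left, now facing North
Final: (row=8, col=7), facing North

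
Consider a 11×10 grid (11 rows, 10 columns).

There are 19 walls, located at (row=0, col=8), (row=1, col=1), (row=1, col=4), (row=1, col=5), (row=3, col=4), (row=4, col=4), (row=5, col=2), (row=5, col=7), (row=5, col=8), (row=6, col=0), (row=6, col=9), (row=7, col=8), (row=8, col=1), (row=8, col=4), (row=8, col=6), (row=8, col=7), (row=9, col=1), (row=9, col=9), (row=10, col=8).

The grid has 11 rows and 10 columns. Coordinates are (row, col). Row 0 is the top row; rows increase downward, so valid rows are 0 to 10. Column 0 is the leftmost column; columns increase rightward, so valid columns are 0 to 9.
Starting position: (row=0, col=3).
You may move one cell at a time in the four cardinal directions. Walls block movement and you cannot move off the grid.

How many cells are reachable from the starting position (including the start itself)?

Answer: Reachable cells: 90

Derivation:
BFS flood-fill from (row=0, col=3):
  Distance 0: (row=0, col=3)
  Distance 1: (row=0, col=2), (row=0, col=4), (row=1, col=3)
  Distance 2: (row=0, col=1), (row=0, col=5), (row=1, col=2), (row=2, col=3)
  Distance 3: (row=0, col=0), (row=0, col=6), (row=2, col=2), (row=2, col=4), (row=3, col=3)
  Distance 4: (row=0, col=7), (row=1, col=0), (row=1, col=6), (row=2, col=1), (row=2, col=5), (row=3, col=2), (row=4, col=3)
  Distance 5: (row=1, col=7), (row=2, col=0), (row=2, col=6), (row=3, col=1), (row=3, col=5), (row=4, col=2), (row=5, col=3)
  Distance 6: (row=1, col=8), (row=2, col=7), (row=3, col=0), (row=3, col=6), (row=4, col=1), (row=4, col=5), (row=5, col=4), (row=6, col=3)
  Distance 7: (row=1, col=9), (row=2, col=8), (row=3, col=7), (row=4, col=0), (row=4, col=6), (row=5, col=1), (row=5, col=5), (row=6, col=2), (row=6, col=4), (row=7, col=3)
  Distance 8: (row=0, col=9), (row=2, col=9), (row=3, col=8), (row=4, col=7), (row=5, col=0), (row=5, col=6), (row=6, col=1), (row=6, col=5), (row=7, col=2), (row=7, col=4), (row=8, col=3)
  Distance 9: (row=3, col=9), (row=4, col=8), (row=6, col=6), (row=7, col=1), (row=7, col=5), (row=8, col=2), (row=9, col=3)
  Distance 10: (row=4, col=9), (row=6, col=7), (row=7, col=0), (row=7, col=6), (row=8, col=5), (row=9, col=2), (row=9, col=4), (row=10, col=3)
  Distance 11: (row=5, col=9), (row=6, col=8), (row=7, col=7), (row=8, col=0), (row=9, col=5), (row=10, col=2), (row=10, col=4)
  Distance 12: (row=9, col=0), (row=9, col=6), (row=10, col=1), (row=10, col=5)
  Distance 13: (row=9, col=7), (row=10, col=0), (row=10, col=6)
  Distance 14: (row=9, col=8), (row=10, col=7)
  Distance 15: (row=8, col=8)
  Distance 16: (row=8, col=9)
  Distance 17: (row=7, col=9)
Total reachable: 90 (grid has 91 open cells total)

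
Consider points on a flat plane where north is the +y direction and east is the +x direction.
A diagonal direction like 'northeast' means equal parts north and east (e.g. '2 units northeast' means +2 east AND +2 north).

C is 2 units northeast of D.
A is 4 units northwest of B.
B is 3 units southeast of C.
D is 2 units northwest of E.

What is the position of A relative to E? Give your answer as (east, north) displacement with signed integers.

Answer: A is at (east=-1, north=5) relative to E.

Derivation:
Place E at the origin (east=0, north=0).
  D is 2 units northwest of E: delta (east=-2, north=+2); D at (east=-2, north=2).
  C is 2 units northeast of D: delta (east=+2, north=+2); C at (east=0, north=4).
  B is 3 units southeast of C: delta (east=+3, north=-3); B at (east=3, north=1).
  A is 4 units northwest of B: delta (east=-4, north=+4); A at (east=-1, north=5).
Therefore A relative to E: (east=-1, north=5).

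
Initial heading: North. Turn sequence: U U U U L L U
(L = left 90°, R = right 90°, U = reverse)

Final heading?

Answer: Final heading: North

Derivation:
Start: North
  U (U-turn (180°)) -> South
  U (U-turn (180°)) -> North
  U (U-turn (180°)) -> South
  U (U-turn (180°)) -> North
  L (left (90° counter-clockwise)) -> West
  L (left (90° counter-clockwise)) -> South
  U (U-turn (180°)) -> North
Final: North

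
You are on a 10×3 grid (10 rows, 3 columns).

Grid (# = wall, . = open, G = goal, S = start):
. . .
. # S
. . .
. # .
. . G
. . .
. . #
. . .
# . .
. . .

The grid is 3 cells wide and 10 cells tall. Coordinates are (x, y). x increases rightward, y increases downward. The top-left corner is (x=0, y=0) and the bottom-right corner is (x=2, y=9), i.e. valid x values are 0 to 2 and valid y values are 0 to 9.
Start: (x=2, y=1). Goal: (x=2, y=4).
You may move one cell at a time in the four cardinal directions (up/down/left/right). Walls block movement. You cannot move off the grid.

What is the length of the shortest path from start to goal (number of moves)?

BFS from (x=2, y=1) until reaching (x=2, y=4):
  Distance 0: (x=2, y=1)
  Distance 1: (x=2, y=0), (x=2, y=2)
  Distance 2: (x=1, y=0), (x=1, y=2), (x=2, y=3)
  Distance 3: (x=0, y=0), (x=0, y=2), (x=2, y=4)  <- goal reached here
One shortest path (3 moves): (x=2, y=1) -> (x=2, y=2) -> (x=2, y=3) -> (x=2, y=4)

Answer: Shortest path length: 3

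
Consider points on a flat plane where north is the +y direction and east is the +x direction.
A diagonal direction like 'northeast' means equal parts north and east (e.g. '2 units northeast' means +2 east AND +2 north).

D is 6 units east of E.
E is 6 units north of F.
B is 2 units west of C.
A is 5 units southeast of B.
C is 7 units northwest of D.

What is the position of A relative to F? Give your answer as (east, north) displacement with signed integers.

Answer: A is at (east=2, north=8) relative to F.

Derivation:
Place F at the origin (east=0, north=0).
  E is 6 units north of F: delta (east=+0, north=+6); E at (east=0, north=6).
  D is 6 units east of E: delta (east=+6, north=+0); D at (east=6, north=6).
  C is 7 units northwest of D: delta (east=-7, north=+7); C at (east=-1, north=13).
  B is 2 units west of C: delta (east=-2, north=+0); B at (east=-3, north=13).
  A is 5 units southeast of B: delta (east=+5, north=-5); A at (east=2, north=8).
Therefore A relative to F: (east=2, north=8).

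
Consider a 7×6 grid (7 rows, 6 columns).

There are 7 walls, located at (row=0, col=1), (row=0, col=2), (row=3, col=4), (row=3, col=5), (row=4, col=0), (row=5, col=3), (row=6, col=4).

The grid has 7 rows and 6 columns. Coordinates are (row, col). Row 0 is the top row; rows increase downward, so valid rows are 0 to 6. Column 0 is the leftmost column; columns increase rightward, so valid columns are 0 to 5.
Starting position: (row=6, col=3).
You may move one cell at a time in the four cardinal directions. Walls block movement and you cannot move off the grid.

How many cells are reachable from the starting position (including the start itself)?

Answer: Reachable cells: 35

Derivation:
BFS flood-fill from (row=6, col=3):
  Distance 0: (row=6, col=3)
  Distance 1: (row=6, col=2)
  Distance 2: (row=5, col=2), (row=6, col=1)
  Distance 3: (row=4, col=2), (row=5, col=1), (row=6, col=0)
  Distance 4: (row=3, col=2), (row=4, col=1), (row=4, col=3), (row=5, col=0)
  Distance 5: (row=2, col=2), (row=3, col=1), (row=3, col=3), (row=4, col=4)
  Distance 6: (row=1, col=2), (row=2, col=1), (row=2, col=3), (row=3, col=0), (row=4, col=5), (row=5, col=4)
  Distance 7: (row=1, col=1), (row=1, col=3), (row=2, col=0), (row=2, col=4), (row=5, col=5)
  Distance 8: (row=0, col=3), (row=1, col=0), (row=1, col=4), (row=2, col=5), (row=6, col=5)
  Distance 9: (row=0, col=0), (row=0, col=4), (row=1, col=5)
  Distance 10: (row=0, col=5)
Total reachable: 35 (grid has 35 open cells total)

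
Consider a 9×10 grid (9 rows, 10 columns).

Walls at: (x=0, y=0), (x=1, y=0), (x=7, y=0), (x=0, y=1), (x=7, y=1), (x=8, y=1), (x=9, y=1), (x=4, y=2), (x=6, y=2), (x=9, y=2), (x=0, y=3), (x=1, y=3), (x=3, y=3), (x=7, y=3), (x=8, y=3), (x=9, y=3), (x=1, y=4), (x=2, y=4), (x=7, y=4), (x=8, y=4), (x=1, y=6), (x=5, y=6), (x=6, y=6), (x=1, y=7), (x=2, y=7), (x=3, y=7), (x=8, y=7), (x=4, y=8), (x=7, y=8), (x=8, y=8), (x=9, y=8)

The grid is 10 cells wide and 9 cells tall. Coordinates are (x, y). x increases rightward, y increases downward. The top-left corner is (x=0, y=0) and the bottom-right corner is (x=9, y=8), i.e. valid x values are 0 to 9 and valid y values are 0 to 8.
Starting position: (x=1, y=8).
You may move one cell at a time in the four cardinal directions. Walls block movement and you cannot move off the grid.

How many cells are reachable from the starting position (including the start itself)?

Answer: Reachable cells: 55

Derivation:
BFS flood-fill from (x=1, y=8):
  Distance 0: (x=1, y=8)
  Distance 1: (x=0, y=8), (x=2, y=8)
  Distance 2: (x=0, y=7), (x=3, y=8)
  Distance 3: (x=0, y=6)
  Distance 4: (x=0, y=5)
  Distance 5: (x=0, y=4), (x=1, y=5)
  Distance 6: (x=2, y=5)
  Distance 7: (x=3, y=5), (x=2, y=6)
  Distance 8: (x=3, y=4), (x=4, y=5), (x=3, y=6)
  Distance 9: (x=4, y=4), (x=5, y=5), (x=4, y=6)
  Distance 10: (x=4, y=3), (x=5, y=4), (x=6, y=5), (x=4, y=7)
  Distance 11: (x=5, y=3), (x=6, y=4), (x=7, y=5), (x=5, y=7)
  Distance 12: (x=5, y=2), (x=6, y=3), (x=8, y=5), (x=7, y=6), (x=6, y=7), (x=5, y=8)
  Distance 13: (x=5, y=1), (x=9, y=5), (x=8, y=6), (x=7, y=7), (x=6, y=8)
  Distance 14: (x=5, y=0), (x=4, y=1), (x=6, y=1), (x=9, y=4), (x=9, y=6)
  Distance 15: (x=4, y=0), (x=6, y=0), (x=3, y=1), (x=9, y=7)
  Distance 16: (x=3, y=0), (x=2, y=1), (x=3, y=2)
  Distance 17: (x=2, y=0), (x=1, y=1), (x=2, y=2)
  Distance 18: (x=1, y=2), (x=2, y=3)
  Distance 19: (x=0, y=2)
Total reachable: 55 (grid has 59 open cells total)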